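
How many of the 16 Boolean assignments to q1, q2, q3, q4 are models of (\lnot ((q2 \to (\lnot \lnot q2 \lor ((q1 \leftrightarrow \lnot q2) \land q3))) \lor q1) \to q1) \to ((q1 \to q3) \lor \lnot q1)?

Initial set: {T ((\lnot ((q2 \to (\lnot \lnot q2 \lor ((q1 \leftrightarrow \lnot q2) \land q3))) \lor q1) \to q1) \to ((q1 \to q3) \lor \lnot q1))}.
T ((\lnot ((q2 \to (\lnot \lnot q2 \lor ((q1 \leftrightarrow \lnot q2) \land q3))) \lor q1) \to q1) \to ((q1 \to q3) \lor \lnot q1)): β-rule — branch into F (\lnot ((q2 \to (\lnot \lnot q2 \lor ((q1 \leftrightarrow \lnot q2) \land q3))) \lor q1) \to q1)  //  T ((q1 \to q3) \lor \lnot q1).
  branch 1 (add F (\lnot ((q2 \to (\lnot \lnot q2 \lor ((q1 \leftrightarrow \lnot q2) \land q3))) \lor q1) \to q1)):
    F (\lnot ((q2 \to (\lnot \lnot q2 \lor ((q1 \leftrightarrow \lnot q2) \land q3))) \lor q1) \to q1): α-rule — add T \lnot ((q2 \to (\lnot \lnot q2 \lor ((q1 \leftrightarrow \lnot q2) \land q3))) \lor q1), F q1.
    T \lnot ((q2 \to (\lnot \lnot q2 \lor ((q1 \leftrightarrow \lnot q2) \land q3))) \lor q1): α-rule — add F (q2 \to (\lnot \lnot q2 \lor ((q1 \leftrightarrow \lnot q2) \land q3))), F q1.
    F (q2 \to (\lnot \lnot q2 \lor ((q1 \leftrightarrow \lnot q2) \land q3))): α-rule — add T q2, F (\lnot \lnot q2 \lor ((q1 \leftrightarrow \lnot q2) \land q3)).
    F (\lnot \lnot q2 \lor ((q1 \leftrightarrow \lnot q2) \land q3)): α-rule — add F \lnot \lnot q2, F ((q1 \leftrightarrow \lnot q2) \land q3).
    F \lnot \lnot q2: drop double negation, giving F q2.
    × closes — contains both q2 and \lnot q2.
  branch 2 (add T ((q1 \to q3) \lor \lnot q1)):
    T ((q1 \to q3) \lor \lnot q1): β-rule — branch into T (q1 \to q3)  //  T \lnot q1.
      branch 2.1 (add T (q1 \to q3)):
        T (q1 \to q3): β-rule — branch into F q1  //  T q3.
          branch 2.1.1 (add F q1):
            ○ open, literals {q1=F}.
          branch 2.1.2 (add T q3):
            ○ open, literals {q3=T}.
      branch 2.2 (add T \lnot q1):
        ○ open, literals {q1=F}.
1 branch closed, 3 open.
Each open branch fixes some atoms; the unmentioned ones are free. Counting distinct full assignments: branch {q1=F} (q2, q3, q4) contributes 8 new; branch {q3=T} (q1, q2, q4) contributes 4 new; branch {q1=F} (q2, q3, q4) contributes 0 new. Total: 12.

12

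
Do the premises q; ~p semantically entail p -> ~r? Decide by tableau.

Yes

Initial set: {T q; T ~p; F (p -> ~r)}.
F (p -> ~r): α-rule — add T p, F ~r.
× closes — contains both p and ~p.
All 1 branch closes.
Every branch closed, so the premises entail the conclusion.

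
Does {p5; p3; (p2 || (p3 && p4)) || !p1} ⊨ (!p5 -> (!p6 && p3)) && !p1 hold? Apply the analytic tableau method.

No

Initial set: {p5; p3; ((p2 || (p3 && p4)) || !p1); !((!p5 -> (!p6 && p3)) && !p1)}.
((p2 || (p3 && p4)) || !p1): β-rule — branch into (p2 || (p3 && p4))  //  !p1.
  branch 1 (add (p2 || (p3 && p4))):
    !((!p5 -> (!p6 && p3)) && !p1): β-rule — branch into !(!p5 -> (!p6 && p3))  //  !!p1.
      branch 1.1 (add !(!p5 -> (!p6 && p3))):
        !(!p5 -> (!p6 && p3)): α-rule — add !p5, !(!p6 && p3).
        × closes — contains both p5 and !p5.
      branch 1.2 (add !!p1):
        (p2 || (p3 && p4)): β-rule — branch into p2  //  (p3 && p4).
          branch 1.2.1 (add p2):
            ○ open, literals {p1=1, p2=1, p3=1, p5=1}.
          branch 1.2.2 (add (p3 && p4)):
            (p3 && p4): α-rule — add p3, p4.
            ○ open, literals {p1=1, p3=1, p4=1, p5=1}.
  branch 2 (add !p1):
    !((!p5 -> (!p6 && p3)) && !p1): β-rule — branch into !(!p5 -> (!p6 && p3))  //  !!p1.
      branch 2.1 (add !(!p5 -> (!p6 && p3))):
        !(!p5 -> (!p6 && p3)): α-rule — add !p5, !(!p6 && p3).
        × closes — contains both p5 and !p5.
      branch 2.2 (add !!p1):
        × closes — contains both p1 and !p1.
3 branches closed, 2 open.
An open branch gives a countermodel: p1=1, p2=1, p3=1, p5=1 (unmentioned atoms arbitrary); the premises hold there but the conclusion fails.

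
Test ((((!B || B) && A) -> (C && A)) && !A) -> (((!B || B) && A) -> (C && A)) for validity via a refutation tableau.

Valid

Assume the negation and expand:
Initial set: {!(((((!B || B) && A) -> (C && A)) && !A) -> (((!B || B) && A) -> (C && A)))}.
!(((((!B || B) && A) -> (C && A)) && !A) -> (((!B || B) && A) -> (C && A))): α-rule — add ((((!B || B) && A) -> (C && A)) && !A), !(((!B || B) && A) -> (C && A)).
((((!B || B) && A) -> (C && A)) && !A): α-rule — add (((!B || B) && A) -> (C && A)), !A.
!(((!B || B) && A) -> (C && A)): α-rule — add ((!B || B) && A), !(C && A).
((!B || B) && A): α-rule — add (!B || B), A.
× closes — contains both A and !A.
All 1 branch closes.
Every branch closed, so the negation is unsatisfiable and the formula is valid.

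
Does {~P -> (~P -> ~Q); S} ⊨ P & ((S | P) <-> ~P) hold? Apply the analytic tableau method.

No

Initial set: {(~P -> (~P -> ~Q)); S; ~(P & ((S | P) <-> ~P))}.
(~P -> (~P -> ~Q)): β-rule — branch into ~~P  //  (~P -> ~Q).
  branch 1 (add ~~P):
    ~(P & ((S | P) <-> ~P)): β-rule — branch into ~P  //  ~((S | P) <-> ~P).
      branch 1.1 (add ~P):
        × closes — contains both P and ~P.
      branch 1.2 (add ~((S | P) <-> ~P)):
        ~((S | P) <-> ~P): β-rule — branch into (S | P), ~~P  //  ~(S | P), ~P.
          branch 1.2.1 (add (S | P), ~~P):
            (S | P): β-rule — branch into S  //  P.
              branch 1.2.1.1 (add S):
                ○ open, literals {P=T, S=T}.
              branch 1.2.1.2 (add P):
                ○ open, literals {P=T, S=T}.
          branch 1.2.2 (add ~(S | P), ~P):
            × closes — contains both P and ~P.
  branch 2 (add (~P -> ~Q)):
    ~(P & ((S | P) <-> ~P)): β-rule — branch into ~P  //  ~((S | P) <-> ~P).
      branch 2.1 (add ~P):
        (~P -> ~Q): β-rule — branch into ~~P  //  ~Q.
          branch 2.1.1 (add ~~P):
            × closes — contains both P and ~P.
          branch 2.1.2 (add ~Q):
            ○ open, literals {P=F, Q=F, S=T}.
      branch 2.2 (add ~((S | P) <-> ~P)):
        (~P -> ~Q): β-rule — branch into ~~P  //  ~Q.
          branch 2.2.1 (add ~~P):
            ~((S | P) <-> ~P): β-rule — branch into (S | P), ~~P  //  ~(S | P), ~P.
              branch 2.2.1.1 (add (S | P), ~~P):
                (S | P): β-rule — branch into S  //  P.
                  branch 2.2.1.1.1 (add S):
                    ○ open, literals {P=T, S=T}.
                  branch 2.2.1.1.2 (add P):
                    ○ open, literals {P=T, S=T}.
              branch 2.2.1.2 (add ~(S | P), ~P):
                × closes — contains both P and ~P.
          branch 2.2.2 (add ~Q):
            ~((S | P) <-> ~P): β-rule — branch into (S | P), ~~P  //  ~(S | P), ~P.
              branch 2.2.2.1 (add (S | P), ~~P):
                (S | P): β-rule — branch into S  //  P.
                  branch 2.2.2.1.1 (add S):
                    ○ open, literals {P=T, Q=F, S=T}.
                  branch 2.2.2.1.2 (add P):
                    ○ open, literals {P=T, Q=F, S=T}.
              branch 2.2.2.2 (add ~(S | P), ~P):
                ~(S | P): α-rule — add ~S, ~P.
                × closes — contains both S and ~S.
5 branches closed, 7 open.
An open branch gives a countermodel: P=T, S=T (unmentioned atoms arbitrary); the premises hold there but the conclusion fails.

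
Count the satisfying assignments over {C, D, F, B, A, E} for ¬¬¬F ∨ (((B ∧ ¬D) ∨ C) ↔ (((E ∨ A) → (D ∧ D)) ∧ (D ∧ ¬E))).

44

Initial set: {(¬¬¬F ∨ (((B ∧ ¬D) ∨ C) ↔ (((E ∨ A) → (D ∧ D)) ∧ (D ∧ ¬E))))}.
(¬¬¬F ∨ (((B ∧ ¬D) ∨ C) ↔ (((E ∨ A) → (D ∧ D)) ∧ (D ∧ ¬E)))): β-rule — branch into ¬¬¬F  //  (((B ∧ ¬D) ∨ C) ↔ (((E ∨ A) → (D ∧ D)) ∧ (D ∧ ¬E))).
  branch 1 (add ¬¬¬F):
    ¬¬¬F: drop double negation, giving ¬F.
    ○ open, literals {F=false}.
  branch 2 (add (((B ∧ ¬D) ∨ C) ↔ (((E ∨ A) → (D ∧ D)) ∧ (D ∧ ¬E)))):
    (((B ∧ ¬D) ∨ C) ↔ (((E ∨ A) → (D ∧ D)) ∧ (D ∧ ¬E))): β-rule — branch into ((B ∧ ¬D) ∨ C), (((E ∨ A) → (D ∧ D)) ∧ (D ∧ ¬E))  //  ¬((B ∧ ¬D) ∨ C), ¬(((E ∨ A) → (D ∧ D)) ∧ (D ∧ ¬E)).
      branch 2.1 (add ((B ∧ ¬D) ∨ C), (((E ∨ A) → (D ∧ D)) ∧ (D ∧ ¬E))):
        (((E ∨ A) → (D ∧ D)) ∧ (D ∧ ¬E)): α-rule — add ((E ∨ A) → (D ∧ D)), (D ∧ ¬E).
        (D ∧ ¬E): α-rule — add D, ¬E.
        ((B ∧ ¬D) ∨ C): β-rule — branch into (B ∧ ¬D)  //  C.
          branch 2.1.1 (add (B ∧ ¬D)):
            (B ∧ ¬D): α-rule — add B, ¬D.
            × closes — contains both D and ¬D.
          branch 2.1.2 (add C):
            ((E ∨ A) → (D ∧ D)): β-rule — branch into ¬(E ∨ A)  //  (D ∧ D).
              branch 2.1.2.1 (add ¬(E ∨ A)):
                ¬(E ∨ A): α-rule — add ¬E, ¬A.
                ○ open, literals {A=false, C=true, D=true, E=false}.
              branch 2.1.2.2 (add (D ∧ D)):
                (D ∧ D): α-rule — add D, D.
                ○ open, literals {C=true, D=true, E=false}.
      branch 2.2 (add ¬((B ∧ ¬D) ∨ C), ¬(((E ∨ A) → (D ∧ D)) ∧ (D ∧ ¬E))):
        ¬((B ∧ ¬D) ∨ C): α-rule — add ¬(B ∧ ¬D), ¬C.
        ¬(((E ∨ A) → (D ∧ D)) ∧ (D ∧ ¬E)): β-rule — branch into ¬((E ∨ A) → (D ∧ D))  //  ¬(D ∧ ¬E).
          branch 2.2.1 (add ¬((E ∨ A) → (D ∧ D))):
            ¬((E ∨ A) → (D ∧ D)): α-rule — add (E ∨ A), ¬(D ∧ D).
            ¬(B ∧ ¬D): β-rule — branch into ¬B  //  ¬¬D.
              branch 2.2.1.1 (add ¬B):
                (E ∨ A): β-rule — branch into E  //  A.
                  branch 2.2.1.1.1 (add E):
                    ¬(D ∧ D): β-rule — branch into ¬D  //  ¬D.
                      branch 2.2.1.1.1.1 (add ¬D):
                        ○ open, literals {B=false, C=false, D=false, E=true}.
                      branch 2.2.1.1.1.2 (add ¬D):
                        ○ open, literals {B=false, C=false, D=false, E=true}.
                  branch 2.2.1.1.2 (add A):
                    ¬(D ∧ D): β-rule — branch into ¬D  //  ¬D.
                      branch 2.2.1.1.2.1 (add ¬D):
                        ○ open, literals {A=true, B=false, C=false, D=false}.
                      branch 2.2.1.1.2.2 (add ¬D):
                        ○ open, literals {A=true, B=false, C=false, D=false}.
              branch 2.2.1.2 (add ¬¬D):
                (E ∨ A): β-rule — branch into E  //  A.
                  branch 2.2.1.2.1 (add E):
                    ¬(D ∧ D): β-rule — branch into ¬D  //  ¬D.
                      branch 2.2.1.2.1.1 (add ¬D):
                        × closes — contains both D and ¬D.
                      branch 2.2.1.2.1.2 (add ¬D):
                        × closes — contains both D and ¬D.
                  branch 2.2.1.2.2 (add A):
                    ¬(D ∧ D): β-rule — branch into ¬D  //  ¬D.
                      branch 2.2.1.2.2.1 (add ¬D):
                        × closes — contains both D and ¬D.
                      branch 2.2.1.2.2.2 (add ¬D):
                        × closes — contains both D and ¬D.
          branch 2.2.2 (add ¬(D ∧ ¬E)):
            ¬(B ∧ ¬D): β-rule — branch into ¬B  //  ¬¬D.
              branch 2.2.2.1 (add ¬B):
                ¬(D ∧ ¬E): β-rule — branch into ¬D  //  ¬¬E.
                  branch 2.2.2.1.1 (add ¬D):
                    ○ open, literals {B=false, C=false, D=false}.
                  branch 2.2.2.1.2 (add ¬¬E):
                    ○ open, literals {B=false, C=false, E=true}.
              branch 2.2.2.2 (add ¬¬D):
                ¬(D ∧ ¬E): β-rule — branch into ¬D  //  ¬¬E.
                  branch 2.2.2.2.1 (add ¬D):
                    × closes — contains both D and ¬D.
                  branch 2.2.2.2.2 (add ¬¬E):
                    ○ open, literals {C=false, D=true, E=true}.
6 branches closed, 10 open.
Each open branch fixes some atoms; the unmentioned ones are free. Counting distinct full assignments: branch {F=false} (C, D, B, A, E) contributes 32 new; branch {A=false, C=true, D=true, E=false} (F, B) contributes 2 new; branch {C=true, D=true, E=false} (F, B, A) contributes 2 new; branch {B=false, C=false, D=false, E=true} (F, A) contributes 2 new; branch {B=false, C=false, D=false, E=true} (F, A) contributes 0 new; branch {A=true, B=false, C=false, D=false} (F, E) contributes 1 new; branch {A=true, B=false, C=false, D=false} (F, E) contributes 0 new; branch {B=false, C=false, D=false} (F, A, E) contributes 1 new; branch {B=false, C=false, E=true} (D, F, A) contributes 2 new; branch {C=false, D=true, E=true} (F, B, A) contributes 2 new. Total: 44.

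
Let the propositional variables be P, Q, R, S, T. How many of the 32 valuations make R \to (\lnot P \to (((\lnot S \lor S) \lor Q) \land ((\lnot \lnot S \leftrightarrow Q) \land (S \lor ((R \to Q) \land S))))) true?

Initial set: {T (R \to (\lnot P \to (((\lnot S \lor S) \lor Q) \land ((\lnot \lnot S \leftrightarrow Q) \land (S \lor ((R \to Q) \land S))))))}.
T (R \to (\lnot P \to (((\lnot S \lor S) \lor Q) \land ((\lnot \lnot S \leftrightarrow Q) \land (S \lor ((R \to Q) \land S)))))): β-rule — branch into F R  //  T (\lnot P \to (((\lnot S \lor S) \lor Q) \land ((\lnot \lnot S \leftrightarrow Q) \land (S \lor ((R \to Q) \land S))))).
  branch 1 (add F R):
    ○ open, literals {R=0}.
  branch 2 (add T (\lnot P \to (((\lnot S \lor S) \lor Q) \land ((\lnot \lnot S \leftrightarrow Q) \land (S \lor ((R \to Q) \land S)))))):
    T (\lnot P \to (((\lnot S \lor S) \lor Q) \land ((\lnot \lnot S \leftrightarrow Q) \land (S \lor ((R \to Q) \land S))))): β-rule — branch into F \lnot P  //  T (((\lnot S \lor S) \lor Q) \land ((\lnot \lnot S \leftrightarrow Q) \land (S \lor ((R \to Q) \land S)))).
      branch 2.1 (add F \lnot P):
        ○ open, literals {P=1}.
      branch 2.2 (add T (((\lnot S \lor S) \lor Q) \land ((\lnot \lnot S \leftrightarrow Q) \land (S \lor ((R \to Q) \land S))))):
        T (((\lnot S \lor S) \lor Q) \land ((\lnot \lnot S \leftrightarrow Q) \land (S \lor ((R \to Q) \land S)))): α-rule — add T ((\lnot S \lor S) \lor Q), T ((\lnot \lnot S \leftrightarrow Q) \land (S \lor ((R \to Q) \land S))).
        T ((\lnot \lnot S \leftrightarrow Q) \land (S \lor ((R \to Q) \land S))): α-rule — add T (\lnot \lnot S \leftrightarrow Q), T (S \lor ((R \to Q) \land S)).
        T ((\lnot S \lor S) \lor Q): β-rule — branch into T (\lnot S \lor S)  //  T Q.
          branch 2.2.1 (add T (\lnot S \lor S)):
            T (\lnot \lnot S \leftrightarrow Q): β-rule — branch into T \lnot \lnot S, T Q  //  F \lnot \lnot S, F Q.
              branch 2.2.1.1 (add T \lnot \lnot S, T Q):
                T \lnot \lnot S: drop double negation, giving T S.
                T (S \lor ((R \to Q) \land S)): β-rule — branch into T S  //  T ((R \to Q) \land S).
                  branch 2.2.1.1.1 (add T S):
                    T (\lnot S \lor S): β-rule — branch into T \lnot S  //  T S.
                      branch 2.2.1.1.1.1 (add T \lnot S):
                        × closes — contains both S and \lnot S.
                      branch 2.2.1.1.1.2 (add T S):
                        ○ open, literals {Q=1, S=1}.
                  branch 2.2.1.1.2 (add T ((R \to Q) \land S)):
                    T ((R \to Q) \land S): α-rule — add T (R \to Q), T S.
                    T (\lnot S \lor S): β-rule — branch into T \lnot S  //  T S.
                      branch 2.2.1.1.2.1 (add T \lnot S):
                        × closes — contains both S and \lnot S.
                      branch 2.2.1.1.2.2 (add T S):
                        T (R \to Q): β-rule — branch into F R  //  T Q.
                          branch 2.2.1.1.2.2.1 (add F R):
                            ○ open, literals {Q=1, R=0, S=1}.
                          branch 2.2.1.1.2.2.2 (add T Q):
                            ○ open, literals {Q=1, S=1}.
              branch 2.2.1.2 (add F \lnot \lnot S, F Q):
                F \lnot \lnot S: drop double negation, giving F S.
                T (S \lor ((R \to Q) \land S)): β-rule — branch into T S  //  T ((R \to Q) \land S).
                  branch 2.2.1.2.1 (add T S):
                    × closes — contains both S and \lnot S.
                  branch 2.2.1.2.2 (add T ((R \to Q) \land S)):
                    T ((R \to Q) \land S): α-rule — add T (R \to Q), T S.
                    × closes — contains both S and \lnot S.
          branch 2.2.2 (add T Q):
            T (\lnot \lnot S \leftrightarrow Q): β-rule — branch into T \lnot \lnot S, T Q  //  F \lnot \lnot S, F Q.
              branch 2.2.2.1 (add T \lnot \lnot S, T Q):
                T \lnot \lnot S: drop double negation, giving T S.
                T (S \lor ((R \to Q) \land S)): β-rule — branch into T S  //  T ((R \to Q) \land S).
                  branch 2.2.2.1.1 (add T S):
                    ○ open, literals {Q=1, S=1}.
                  branch 2.2.2.1.2 (add T ((R \to Q) \land S)):
                    T ((R \to Q) \land S): α-rule — add T (R \to Q), T S.
                    T (R \to Q): β-rule — branch into F R  //  T Q.
                      branch 2.2.2.1.2.1 (add F R):
                        ○ open, literals {Q=1, R=0, S=1}.
                      branch 2.2.2.1.2.2 (add T Q):
                        ○ open, literals {Q=1, S=1}.
              branch 2.2.2.2 (add F \lnot \lnot S, F Q):
                × closes — contains both Q and \lnot Q.
5 branches closed, 8 open.
Each open branch fixes some atoms; the unmentioned ones are free. Counting distinct full assignments: branch {R=0} (P, Q, S, T) contributes 16 new; branch {P=1} (Q, R, S, T) contributes 8 new; branch {Q=1, S=1} (P, R, T) contributes 2 new; branch {Q=1, R=0, S=1} (P, T) contributes 0 new; branch {Q=1, S=1} (P, R, T) contributes 0 new; branch {Q=1, S=1} (P, R, T) contributes 0 new; branch {Q=1, R=0, S=1} (P, T) contributes 0 new; branch {Q=1, S=1} (P, R, T) contributes 0 new. Total: 26.

26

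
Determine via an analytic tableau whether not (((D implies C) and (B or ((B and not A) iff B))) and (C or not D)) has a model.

Initial set: {not (((D implies C) and (B or ((B and not A) iff B))) and (C or not D))}.
not (((D implies C) and (B or ((B and not A) iff B))) and (C or not D)): β-rule — branch into not ((D implies C) and (B or ((B and not A) iff B)))  //  not (C or not D).
  branch 1 (add not ((D implies C) and (B or ((B and not A) iff B)))):
    not ((D implies C) and (B or ((B and not A) iff B))): β-rule — branch into not (D implies C)  //  not (B or ((B and not A) iff B)).
      branch 1.1 (add not (D implies C)):
        not (D implies C): α-rule — add D, not C.
        ○ open, literals {C=0, D=1}.
      branch 1.2 (add not (B or ((B and not A) iff B))):
        not (B or ((B and not A) iff B)): α-rule — add not B, not ((B and not A) iff B).
        not ((B and not A) iff B): β-rule — branch into (B and not A), not B  //  not (B and not A), B.
          branch 1.2.1 (add (B and not A), not B):
            (B and not A): α-rule — add B, not A.
            × closes — contains both B and not B.
          branch 1.2.2 (add not (B and not A), B):
            × closes — contains both B and not B.
  branch 2 (add not (C or not D)):
    not (C or not D): α-rule — add not C, not not D.
    ○ open, literals {C=0, D=1}.
2 branches closed, 2 open.
An open branch gives a satisfying assignment: C=0, D=1.

Satisfiable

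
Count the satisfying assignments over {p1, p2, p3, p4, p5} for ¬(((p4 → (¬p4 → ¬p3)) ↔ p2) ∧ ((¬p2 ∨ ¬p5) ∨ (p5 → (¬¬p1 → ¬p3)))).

18

Initial set: {T ¬(((p4 → (¬p4 → ¬p3)) ↔ p2) ∧ ((¬p2 ∨ ¬p5) ∨ (p5 → (¬¬p1 → ¬p3))))}.
T ¬(((p4 → (¬p4 → ¬p3)) ↔ p2) ∧ ((¬p2 ∨ ¬p5) ∨ (p5 → (¬¬p1 → ¬p3)))): β-rule — branch into F ((p4 → (¬p4 → ¬p3)) ↔ p2)  //  F ((¬p2 ∨ ¬p5) ∨ (p5 → (¬¬p1 → ¬p3))).
  branch 1 (add F ((p4 → (¬p4 → ¬p3)) ↔ p2)):
    F ((p4 → (¬p4 → ¬p3)) ↔ p2): β-rule — branch into T (p4 → (¬p4 → ¬p3)), F p2  //  F (p4 → (¬p4 → ¬p3)), T p2.
      branch 1.1 (add T (p4 → (¬p4 → ¬p3)), F p2):
        T (p4 → (¬p4 → ¬p3)): β-rule — branch into F p4  //  T (¬p4 → ¬p3).
          branch 1.1.1 (add F p4):
            ○ open, literals {p2=false, p4=false}.
          branch 1.1.2 (add T (¬p4 → ¬p3)):
            T (¬p4 → ¬p3): β-rule — branch into F ¬p4  //  T ¬p3.
              branch 1.1.2.1 (add F ¬p4):
                ○ open, literals {p2=false, p4=true}.
              branch 1.1.2.2 (add T ¬p3):
                ○ open, literals {p2=false, p3=false}.
      branch 1.2 (add F (p4 → (¬p4 → ¬p3)), T p2):
        F (p4 → (¬p4 → ¬p3)): α-rule — add T p4, F (¬p4 → ¬p3).
        F (¬p4 → ¬p3): α-rule — add T ¬p4, F ¬p3.
        × closes — contains both p4 and ¬p4.
  branch 2 (add F ((¬p2 ∨ ¬p5) ∨ (p5 → (¬¬p1 → ¬p3)))):
    F ((¬p2 ∨ ¬p5) ∨ (p5 → (¬¬p1 → ¬p3))): α-rule — add F (¬p2 ∨ ¬p5), F (p5 → (¬¬p1 → ¬p3)).
    F (¬p2 ∨ ¬p5): α-rule — add F ¬p2, F ¬p5.
    F (p5 → (¬¬p1 → ¬p3)): α-rule — add T p5, F (¬¬p1 → ¬p3).
    F (¬¬p1 → ¬p3): α-rule — add T ¬¬p1, F ¬p3.
    T ¬¬p1: drop double negation, giving T p1.
    ○ open, literals {p1=true, p2=true, p3=true, p5=true}.
1 branch closed, 4 open.
Each open branch fixes some atoms; the unmentioned ones are free. Counting distinct full assignments: branch {p2=false, p4=false} (p1, p3, p5) contributes 8 new; branch {p2=false, p4=true} (p1, p3, p5) contributes 8 new; branch {p2=false, p3=false} (p1, p4, p5) contributes 0 new; branch {p1=true, p2=true, p3=true, p5=true} (p4) contributes 2 new. Total: 18.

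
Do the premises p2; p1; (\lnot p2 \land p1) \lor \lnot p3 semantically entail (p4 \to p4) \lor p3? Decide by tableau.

Initial set: {p2; p1; ((\lnot p2 \land p1) \lor \lnot p3); \lnot ((p4 \to p4) \lor p3)}.
\lnot ((p4 \to p4) \lor p3): α-rule — add \lnot (p4 \to p4), \lnot p3.
\lnot (p4 \to p4): α-rule — add p4, \lnot p4.
× closes — contains both p4 and \lnot p4.
All 1 branch closes.
Every branch closed, so the premises entail the conclusion.

Yes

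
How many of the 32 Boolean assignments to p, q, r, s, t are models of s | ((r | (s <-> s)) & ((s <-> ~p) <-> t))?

Initial set: {T (s | ((r | (s <-> s)) & ((s <-> ~p) <-> t)))}.
T (s | ((r | (s <-> s)) & ((s <-> ~p) <-> t))): β-rule — branch into T s  //  T ((r | (s <-> s)) & ((s <-> ~p) <-> t)).
  branch 1 (add T s):
    ○ open, literals {s=1}.
  branch 2 (add T ((r | (s <-> s)) & ((s <-> ~p) <-> t))):
    T ((r | (s <-> s)) & ((s <-> ~p) <-> t)): α-rule — add T (r | (s <-> s)), T ((s <-> ~p) <-> t).
    T (r | (s <-> s)): β-rule — branch into T r  //  T (s <-> s).
      branch 2.1 (add T r):
        T ((s <-> ~p) <-> t): β-rule — branch into T (s <-> ~p), T t  //  F (s <-> ~p), F t.
          branch 2.1.1 (add T (s <-> ~p), T t):
            T (s <-> ~p): β-rule — branch into T s, T ~p  //  F s, F ~p.
              branch 2.1.1.1 (add T s, T ~p):
                ○ open, literals {p=0, r=1, s=1, t=1}.
              branch 2.1.1.2 (add F s, F ~p):
                ○ open, literals {p=1, r=1, s=0, t=1}.
          branch 2.1.2 (add F (s <-> ~p), F t):
            F (s <-> ~p): β-rule — branch into T s, F ~p  //  F s, T ~p.
              branch 2.1.2.1 (add T s, F ~p):
                ○ open, literals {p=1, r=1, s=1, t=0}.
              branch 2.1.2.2 (add F s, T ~p):
                ○ open, literals {p=0, r=1, s=0, t=0}.
      branch 2.2 (add T (s <-> s)):
        T ((s <-> ~p) <-> t): β-rule — branch into T (s <-> ~p), T t  //  F (s <-> ~p), F t.
          branch 2.2.1 (add T (s <-> ~p), T t):
            T (s <-> s): β-rule — branch into T s, T s  //  F s, F s.
              branch 2.2.1.1 (add T s, T s):
                T (s <-> ~p): β-rule — branch into T s, T ~p  //  F s, F ~p.
                  branch 2.2.1.1.1 (add T s, T ~p):
                    ○ open, literals {p=0, s=1, t=1}.
                  branch 2.2.1.1.2 (add F s, F ~p):
                    × closes — contains both s and ~s.
              branch 2.2.1.2 (add F s, F s):
                T (s <-> ~p): β-rule — branch into T s, T ~p  //  F s, F ~p.
                  branch 2.2.1.2.1 (add T s, T ~p):
                    × closes — contains both s and ~s.
                  branch 2.2.1.2.2 (add F s, F ~p):
                    ○ open, literals {p=1, s=0, t=1}.
          branch 2.2.2 (add F (s <-> ~p), F t):
            T (s <-> s): β-rule — branch into T s, T s  //  F s, F s.
              branch 2.2.2.1 (add T s, T s):
                F (s <-> ~p): β-rule — branch into T s, F ~p  //  F s, T ~p.
                  branch 2.2.2.1.1 (add T s, F ~p):
                    ○ open, literals {p=1, s=1, t=0}.
                  branch 2.2.2.1.2 (add F s, T ~p):
                    × closes — contains both s and ~s.
              branch 2.2.2.2 (add F s, F s):
                F (s <-> ~p): β-rule — branch into T s, F ~p  //  F s, T ~p.
                  branch 2.2.2.2.1 (add T s, F ~p):
                    × closes — contains both s and ~s.
                  branch 2.2.2.2.2 (add F s, T ~p):
                    ○ open, literals {p=0, s=0, t=0}.
4 branches closed, 9 open.
Each open branch fixes some atoms; the unmentioned ones are free. Counting distinct full assignments: branch {s=1} (p, q, r, t) contributes 16 new; branch {p=0, r=1, s=1, t=1} (q) contributes 0 new; branch {p=1, r=1, s=0, t=1} (q) contributes 2 new; branch {p=1, r=1, s=1, t=0} (q) contributes 0 new; branch {p=0, r=1, s=0, t=0} (q) contributes 2 new; branch {p=0, s=1, t=1} (q, r) contributes 0 new; branch {p=1, s=0, t=1} (q, r) contributes 2 new; branch {p=1, s=1, t=0} (q, r) contributes 0 new; branch {p=0, s=0, t=0} (q, r) contributes 2 new. Total: 24.

24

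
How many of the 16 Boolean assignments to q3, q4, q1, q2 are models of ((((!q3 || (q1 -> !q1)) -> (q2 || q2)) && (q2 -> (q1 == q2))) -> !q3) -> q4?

Initial set: {(((((!q3 || (q1 -> !q1)) -> (q2 || q2)) && (q2 -> (q1 == q2))) -> !q3) -> q4)}.
(((((!q3 || (q1 -> !q1)) -> (q2 || q2)) && (q2 -> (q1 == q2))) -> !q3) -> q4): β-rule — branch into !((((!q3 || (q1 -> !q1)) -> (q2 || q2)) && (q2 -> (q1 == q2))) -> !q3)  //  q4.
  branch 1 (add !((((!q3 || (q1 -> !q1)) -> (q2 || q2)) && (q2 -> (q1 == q2))) -> !q3)):
    !((((!q3 || (q1 -> !q1)) -> (q2 || q2)) && (q2 -> (q1 == q2))) -> !q3): α-rule — add (((!q3 || (q1 -> !q1)) -> (q2 || q2)) && (q2 -> (q1 == q2))), !!q3.
    (((!q3 || (q1 -> !q1)) -> (q2 || q2)) && (q2 -> (q1 == q2))): α-rule — add ((!q3 || (q1 -> !q1)) -> (q2 || q2)), (q2 -> (q1 == q2)).
    ((!q3 || (q1 -> !q1)) -> (q2 || q2)): β-rule — branch into !(!q3 || (q1 -> !q1))  //  (q2 || q2).
      branch 1.1 (add !(!q3 || (q1 -> !q1))):
        !(!q3 || (q1 -> !q1)): α-rule — add !!q3, !(q1 -> !q1).
        !(q1 -> !q1): α-rule — add q1, !!q1.
        (q2 -> (q1 == q2)): β-rule — branch into !q2  //  (q1 == q2).
          branch 1.1.1 (add !q2):
            ○ open, literals {q1=T, q2=F, q3=T}.
          branch 1.1.2 (add (q1 == q2)):
            (q1 == q2): β-rule — branch into q1, q2  //  !q1, !q2.
              branch 1.1.2.1 (add q1, q2):
                ○ open, literals {q1=T, q2=T, q3=T}.
              branch 1.1.2.2 (add !q1, !q2):
                × closes — contains both q1 and !q1.
      branch 1.2 (add (q2 || q2)):
        (q2 -> (q1 == q2)): β-rule — branch into !q2  //  (q1 == q2).
          branch 1.2.1 (add !q2):
            (q2 || q2): β-rule — branch into q2  //  q2.
              branch 1.2.1.1 (add q2):
                × closes — contains both q2 and !q2.
              branch 1.2.1.2 (add q2):
                × closes — contains both q2 and !q2.
          branch 1.2.2 (add (q1 == q2)):
            (q2 || q2): β-rule — branch into q2  //  q2.
              branch 1.2.2.1 (add q2):
                (q1 == q2): β-rule — branch into q1, q2  //  !q1, !q2.
                  branch 1.2.2.1.1 (add q1, q2):
                    ○ open, literals {q1=T, q2=T, q3=T}.
                  branch 1.2.2.1.2 (add !q1, !q2):
                    × closes — contains both q2 and !q2.
              branch 1.2.2.2 (add q2):
                (q1 == q2): β-rule — branch into q1, q2  //  !q1, !q2.
                  branch 1.2.2.2.1 (add q1, q2):
                    ○ open, literals {q1=T, q2=T, q3=T}.
                  branch 1.2.2.2.2 (add !q1, !q2):
                    × closes — contains both q2 and !q2.
  branch 2 (add q4):
    ○ open, literals {q4=T}.
5 branches closed, 5 open.
Each open branch fixes some atoms; the unmentioned ones are free. Counting distinct full assignments: branch {q1=T, q2=F, q3=T} (q4) contributes 2 new; branch {q1=T, q2=T, q3=T} (q4) contributes 2 new; branch {q1=T, q2=T, q3=T} (q4) contributes 0 new; branch {q1=T, q2=T, q3=T} (q4) contributes 0 new; branch {q4=T} (q3, q1, q2) contributes 6 new. Total: 10.

10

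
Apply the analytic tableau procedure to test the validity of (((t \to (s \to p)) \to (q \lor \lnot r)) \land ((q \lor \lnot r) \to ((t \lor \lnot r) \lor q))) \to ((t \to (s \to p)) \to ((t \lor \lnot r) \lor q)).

Assume the negation and expand:
Initial set: {\lnot ((((t \to (s \to p)) \to (q \lor \lnot r)) \land ((q \lor \lnot r) \to ((t \lor \lnot r) \lor q))) \to ((t \to (s \to p)) \to ((t \lor \lnot r) \lor q)))}.
\lnot ((((t \to (s \to p)) \to (q \lor \lnot r)) \land ((q \lor \lnot r) \to ((t \lor \lnot r) \lor q))) \to ((t \to (s \to p)) \to ((t \lor \lnot r) \lor q))): α-rule — add (((t \to (s \to p)) \to (q \lor \lnot r)) \land ((q \lor \lnot r) \to ((t \lor \lnot r) \lor q))), \lnot ((t \to (s \to p)) \to ((t \lor \lnot r) \lor q)).
(((t \to (s \to p)) \to (q \lor \lnot r)) \land ((q \lor \lnot r) \to ((t \lor \lnot r) \lor q))): α-rule — add ((t \to (s \to p)) \to (q \lor \lnot r)), ((q \lor \lnot r) \to ((t \lor \lnot r) \lor q)).
\lnot ((t \to (s \to p)) \to ((t \lor \lnot r) \lor q)): α-rule — add (t \to (s \to p)), \lnot ((t \lor \lnot r) \lor q).
\lnot ((t \lor \lnot r) \lor q): α-rule — add \lnot (t \lor \lnot r), \lnot q.
\lnot (t \lor \lnot r): α-rule — add \lnot t, \lnot \lnot r.
((t \to (s \to p)) \to (q \lor \lnot r)): β-rule — branch into \lnot (t \to (s \to p))  //  (q \lor \lnot r).
  branch 1 (add \lnot (t \to (s \to p))):
    \lnot (t \to (s \to p)): α-rule — add t, \lnot (s \to p).
    × closes — contains both t and \lnot t.
  branch 2 (add (q \lor \lnot r)):
    ((q \lor \lnot r) \to ((t \lor \lnot r) \lor q)): β-rule — branch into \lnot (q \lor \lnot r)  //  ((t \lor \lnot r) \lor q).
      branch 2.1 (add \lnot (q \lor \lnot r)):
        \lnot (q \lor \lnot r): α-rule — add \lnot q, \lnot \lnot r.
        (t \to (s \to p)): β-rule — branch into \lnot t  //  (s \to p).
          branch 2.1.1 (add \lnot t):
            (q \lor \lnot r): β-rule — branch into q  //  \lnot r.
              branch 2.1.1.1 (add q):
                × closes — contains both q and \lnot q.
              branch 2.1.1.2 (add \lnot r):
                × closes — contains both r and \lnot r.
          branch 2.1.2 (add (s \to p)):
            (q \lor \lnot r): β-rule — branch into q  //  \lnot r.
              branch 2.1.2.1 (add q):
                × closes — contains both q and \lnot q.
              branch 2.1.2.2 (add \lnot r):
                × closes — contains both r and \lnot r.
      branch 2.2 (add ((t \lor \lnot r) \lor q)):
        (t \to (s \to p)): β-rule — branch into \lnot t  //  (s \to p).
          branch 2.2.1 (add \lnot t):
            (q \lor \lnot r): β-rule — branch into q  //  \lnot r.
              branch 2.2.1.1 (add q):
                × closes — contains both q and \lnot q.
              branch 2.2.1.2 (add \lnot r):
                × closes — contains both r and \lnot r.
          branch 2.2.2 (add (s \to p)):
            (q \lor \lnot r): β-rule — branch into q  //  \lnot r.
              branch 2.2.2.1 (add q):
                × closes — contains both q and \lnot q.
              branch 2.2.2.2 (add \lnot r):
                × closes — contains both r and \lnot r.
All 9 branches close.
Every branch closed, so the negation is unsatisfiable and the formula is valid.

Valid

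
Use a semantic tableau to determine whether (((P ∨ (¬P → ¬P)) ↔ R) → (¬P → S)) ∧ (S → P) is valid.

Assume the negation and expand:
Initial set: {F ((((P ∨ (¬P → ¬P)) ↔ R) → (¬P → S)) ∧ (S → P))}.
F ((((P ∨ (¬P → ¬P)) ↔ R) → (¬P → S)) ∧ (S → P)): β-rule — branch into F (((P ∨ (¬P → ¬P)) ↔ R) → (¬P → S))  //  F (S → P).
  branch 1 (add F (((P ∨ (¬P → ¬P)) ↔ R) → (¬P → S))):
    F (((P ∨ (¬P → ¬P)) ↔ R) → (¬P → S)): α-rule — add T ((P ∨ (¬P → ¬P)) ↔ R), F (¬P → S).
    F (¬P → S): α-rule — add T ¬P, F S.
    T ((P ∨ (¬P → ¬P)) ↔ R): β-rule — branch into T (P ∨ (¬P → ¬P)), T R  //  F (P ∨ (¬P → ¬P)), F R.
      branch 1.1 (add T (P ∨ (¬P → ¬P)), T R):
        T (P ∨ (¬P → ¬P)): β-rule — branch into T P  //  T (¬P → ¬P).
          branch 1.1.1 (add T P):
            × closes — contains both P and ¬P.
          branch 1.1.2 (add T (¬P → ¬P)):
            T (¬P → ¬P): β-rule — branch into F ¬P  //  T ¬P.
              branch 1.1.2.1 (add F ¬P):
                × closes — contains both P and ¬P.
              branch 1.1.2.2 (add T ¬P):
                ○ open, literals {P=0, R=1, S=0}.
      branch 1.2 (add F (P ∨ (¬P → ¬P)), F R):
        F (P ∨ (¬P → ¬P)): α-rule — add F P, F (¬P → ¬P).
        F (¬P → ¬P): α-rule — add T ¬P, F ¬P.
        × closes — contains both P and ¬P.
  branch 2 (add F (S → P)):
    F (S → P): α-rule — add T S, F P.
    ○ open, literals {P=0, S=1}.
3 branches closed, 2 open.
An open branch gives a countermodel: P=0, R=1, S=0 (unmentioned atoms arbitrary); under it the original formula is false.

Not valid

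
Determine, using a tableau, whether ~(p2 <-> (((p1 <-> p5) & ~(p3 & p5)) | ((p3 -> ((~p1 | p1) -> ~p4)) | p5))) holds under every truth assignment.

Assume the negation and expand:
Initial set: {~~(p2 <-> (((p1 <-> p5) & ~(p3 & p5)) | ((p3 -> ((~p1 | p1) -> ~p4)) | p5)))}.
~~(p2 <-> (((p1 <-> p5) & ~(p3 & p5)) | ((p3 -> ((~p1 | p1) -> ~p4)) | p5))): β-rule — branch into p2, (((p1 <-> p5) & ~(p3 & p5)) | ((p3 -> ((~p1 | p1) -> ~p4)) | p5))  //  ~p2, ~(((p1 <-> p5) & ~(p3 & p5)) | ((p3 -> ((~p1 | p1) -> ~p4)) | p5)).
  branch 1 (add p2, (((p1 <-> p5) & ~(p3 & p5)) | ((p3 -> ((~p1 | p1) -> ~p4)) | p5))):
    (((p1 <-> p5) & ~(p3 & p5)) | ((p3 -> ((~p1 | p1) -> ~p4)) | p5)): β-rule — branch into ((p1 <-> p5) & ~(p3 & p5))  //  ((p3 -> ((~p1 | p1) -> ~p4)) | p5).
      branch 1.1 (add ((p1 <-> p5) & ~(p3 & p5))):
        ((p1 <-> p5) & ~(p3 & p5)): α-rule — add (p1 <-> p5), ~(p3 & p5).
        (p1 <-> p5): β-rule — branch into p1, p5  //  ~p1, ~p5.
          branch 1.1.1 (add p1, p5):
            ~(p3 & p5): β-rule — branch into ~p3  //  ~p5.
              branch 1.1.1.1 (add ~p3):
                ○ open, literals {p1=T, p2=T, p3=F, p5=T}.
              branch 1.1.1.2 (add ~p5):
                × closes — contains both p5 and ~p5.
          branch 1.1.2 (add ~p1, ~p5):
            ~(p3 & p5): β-rule — branch into ~p3  //  ~p5.
              branch 1.1.2.1 (add ~p3):
                ○ open, literals {p1=F, p2=T, p3=F, p5=F}.
              branch 1.1.2.2 (add ~p5):
                ○ open, literals {p1=F, p2=T, p5=F}.
      branch 1.2 (add ((p3 -> ((~p1 | p1) -> ~p4)) | p5)):
        ((p3 -> ((~p1 | p1) -> ~p4)) | p5): β-rule — branch into (p3 -> ((~p1 | p1) -> ~p4))  //  p5.
          branch 1.2.1 (add (p3 -> ((~p1 | p1) -> ~p4))):
            (p3 -> ((~p1 | p1) -> ~p4)): β-rule — branch into ~p3  //  ((~p1 | p1) -> ~p4).
              branch 1.2.1.1 (add ~p3):
                ○ open, literals {p2=T, p3=F}.
              branch 1.2.1.2 (add ((~p1 | p1) -> ~p4)):
                ((~p1 | p1) -> ~p4): β-rule — branch into ~(~p1 | p1)  //  ~p4.
                  branch 1.2.1.2.1 (add ~(~p1 | p1)):
                    ~(~p1 | p1): α-rule — add ~~p1, ~p1.
                    × closes — contains both p1 and ~p1.
                  branch 1.2.1.2.2 (add ~p4):
                    ○ open, literals {p2=T, p4=F}.
          branch 1.2.2 (add p5):
            ○ open, literals {p2=T, p5=T}.
  branch 2 (add ~p2, ~(((p1 <-> p5) & ~(p3 & p5)) | ((p3 -> ((~p1 | p1) -> ~p4)) | p5))):
    ~(((p1 <-> p5) & ~(p3 & p5)) | ((p3 -> ((~p1 | p1) -> ~p4)) | p5)): α-rule — add ~((p1 <-> p5) & ~(p3 & p5)), ~((p3 -> ((~p1 | p1) -> ~p4)) | p5).
    ~((p3 -> ((~p1 | p1) -> ~p4)) | p5): α-rule — add ~(p3 -> ((~p1 | p1) -> ~p4)), ~p5.
    ~(p3 -> ((~p1 | p1) -> ~p4)): α-rule — add p3, ~((~p1 | p1) -> ~p4).
    ~((~p1 | p1) -> ~p4): α-rule — add (~p1 | p1), ~~p4.
    ~((p1 <-> p5) & ~(p3 & p5)): β-rule — branch into ~(p1 <-> p5)  //  ~~(p3 & p5).
      branch 2.1 (add ~(p1 <-> p5)):
        (~p1 | p1): β-rule — branch into ~p1  //  p1.
          branch 2.1.1 (add ~p1):
            ~(p1 <-> p5): β-rule — branch into p1, ~p5  //  ~p1, p5.
              branch 2.1.1.1 (add p1, ~p5):
                × closes — contains both p1 and ~p1.
              branch 2.1.1.2 (add ~p1, p5):
                × closes — contains both p5 and ~p5.
          branch 2.1.2 (add p1):
            ~(p1 <-> p5): β-rule — branch into p1, ~p5  //  ~p1, p5.
              branch 2.1.2.1 (add p1, ~p5):
                ○ open, literals {p1=T, p2=F, p3=T, p4=T, p5=F}.
              branch 2.1.2.2 (add ~p1, p5):
                × closes — contains both p1 and ~p1.
      branch 2.2 (add ~~(p3 & p5)):
        ~~(p3 & p5): α-rule — add p3, p5.
        × closes — contains both p5 and ~p5.
6 branches closed, 7 open.
An open branch gives a countermodel: p1=T, p2=T, p3=F, p5=T (unmentioned atoms arbitrary); under it the original formula is false.

Not valid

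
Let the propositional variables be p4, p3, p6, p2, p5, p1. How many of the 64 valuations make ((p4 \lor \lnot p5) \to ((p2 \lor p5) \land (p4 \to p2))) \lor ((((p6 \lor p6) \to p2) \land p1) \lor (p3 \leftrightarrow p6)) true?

55

Initial set: {(((p4 \lor \lnot p5) \to ((p2 \lor p5) \land (p4 \to p2))) \lor ((((p6 \lor p6) \to p2) \land p1) \lor (p3 \leftrightarrow p6)))}.
(((p4 \lor \lnot p5) \to ((p2 \lor p5) \land (p4 \to p2))) \lor ((((p6 \lor p6) \to p2) \land p1) \lor (p3 \leftrightarrow p6))): β-rule — branch into ((p4 \lor \lnot p5) \to ((p2 \lor p5) \land (p4 \to p2)))  //  ((((p6 \lor p6) \to p2) \land p1) \lor (p3 \leftrightarrow p6)).
  branch 1 (add ((p4 \lor \lnot p5) \to ((p2 \lor p5) \land (p4 \to p2)))):
    ((p4 \lor \lnot p5) \to ((p2 \lor p5) \land (p4 \to p2))): β-rule — branch into \lnot (p4 \lor \lnot p5)  //  ((p2 \lor p5) \land (p4 \to p2)).
      branch 1.1 (add \lnot (p4 \lor \lnot p5)):
        \lnot (p4 \lor \lnot p5): α-rule — add \lnot p4, \lnot \lnot p5.
        ○ open, literals {p4=0, p5=1}.
      branch 1.2 (add ((p2 \lor p5) \land (p4 \to p2))):
        ((p2 \lor p5) \land (p4 \to p2)): α-rule — add (p2 \lor p5), (p4 \to p2).
        (p2 \lor p5): β-rule — branch into p2  //  p5.
          branch 1.2.1 (add p2):
            (p4 \to p2): β-rule — branch into \lnot p4  //  p2.
              branch 1.2.1.1 (add \lnot p4):
                ○ open, literals {p2=1, p4=0}.
              branch 1.2.1.2 (add p2):
                ○ open, literals {p2=1}.
          branch 1.2.2 (add p5):
            (p4 \to p2): β-rule — branch into \lnot p4  //  p2.
              branch 1.2.2.1 (add \lnot p4):
                ○ open, literals {p4=0, p5=1}.
              branch 1.2.2.2 (add p2):
                ○ open, literals {p2=1, p5=1}.
  branch 2 (add ((((p6 \lor p6) \to p2) \land p1) \lor (p3 \leftrightarrow p6))):
    ((((p6 \lor p6) \to p2) \land p1) \lor (p3 \leftrightarrow p6)): β-rule — branch into (((p6 \lor p6) \to p2) \land p1)  //  (p3 \leftrightarrow p6).
      branch 2.1 (add (((p6 \lor p6) \to p2) \land p1)):
        (((p6 \lor p6) \to p2) \land p1): α-rule — add ((p6 \lor p6) \to p2), p1.
        ((p6 \lor p6) \to p2): β-rule — branch into \lnot (p6 \lor p6)  //  p2.
          branch 2.1.1 (add \lnot (p6 \lor p6)):
            \lnot (p6 \lor p6): α-rule — add \lnot p6, \lnot p6.
            ○ open, literals {p1=1, p6=0}.
          branch 2.1.2 (add p2):
            ○ open, literals {p1=1, p2=1}.
      branch 2.2 (add (p3 \leftrightarrow p6)):
        (p3 \leftrightarrow p6): β-rule — branch into p3, p6  //  \lnot p3, \lnot p6.
          branch 2.2.1 (add p3, p6):
            ○ open, literals {p3=1, p6=1}.
          branch 2.2.2 (add \lnot p3, \lnot p6):
            ○ open, literals {p3=0, p6=0}.
0 branches closed, 9 open.
Each open branch fixes some atoms; the unmentioned ones are free. Counting distinct full assignments: branch {p4=0, p5=1} (p3, p6, p2, p1) contributes 16 new; branch {p2=1, p4=0} (p3, p6, p5, p1) contributes 8 new; branch {p2=1} (p4, p3, p6, p5, p1) contributes 16 new; branch {p4=0, p5=1} (p3, p6, p2, p1) contributes 0 new; branch {p2=1, p5=1} (p4, p3, p6, p1) contributes 0 new; branch {p1=1, p6=0} (p4, p3, p2, p5) contributes 6 new; branch {p1=1, p2=1} (p4, p3, p6, p5) contributes 0 new; branch {p3=1, p6=1} (p4, p2, p5, p1) contributes 6 new; branch {p3=0, p6=0} (p4, p2, p5, p1) contributes 3 new. Total: 55.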